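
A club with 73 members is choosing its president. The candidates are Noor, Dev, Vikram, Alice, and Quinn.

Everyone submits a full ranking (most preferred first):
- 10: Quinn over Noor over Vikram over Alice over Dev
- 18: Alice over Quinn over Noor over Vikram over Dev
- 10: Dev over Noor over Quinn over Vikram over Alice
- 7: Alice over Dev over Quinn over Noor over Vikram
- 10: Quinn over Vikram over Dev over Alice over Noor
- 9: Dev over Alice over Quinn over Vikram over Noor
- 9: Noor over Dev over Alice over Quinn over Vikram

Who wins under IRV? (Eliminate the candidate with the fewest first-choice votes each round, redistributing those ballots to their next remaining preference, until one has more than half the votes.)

Round 1: Noor 9, Dev 19, Vikram 0, Alice 25, Quinn 20. Vikram eliminated.
Round 2: Noor 9, Dev 19, Alice 25, Quinn 20. Noor eliminated.
Round 3: Dev 28, Alice 25, Quinn 20. Quinn eliminated.
Round 4: Dev 38, Alice 35. Dev has a majority (≥37).

Dev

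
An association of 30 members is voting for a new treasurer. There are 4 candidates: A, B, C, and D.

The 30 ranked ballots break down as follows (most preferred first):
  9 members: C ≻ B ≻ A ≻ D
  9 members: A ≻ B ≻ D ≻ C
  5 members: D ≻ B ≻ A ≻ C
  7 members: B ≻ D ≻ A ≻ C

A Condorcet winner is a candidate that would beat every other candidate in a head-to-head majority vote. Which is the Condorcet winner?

B vs A: 21–9
B vs C: 21–9
B vs D: 25–5
B beats every other candidate.

B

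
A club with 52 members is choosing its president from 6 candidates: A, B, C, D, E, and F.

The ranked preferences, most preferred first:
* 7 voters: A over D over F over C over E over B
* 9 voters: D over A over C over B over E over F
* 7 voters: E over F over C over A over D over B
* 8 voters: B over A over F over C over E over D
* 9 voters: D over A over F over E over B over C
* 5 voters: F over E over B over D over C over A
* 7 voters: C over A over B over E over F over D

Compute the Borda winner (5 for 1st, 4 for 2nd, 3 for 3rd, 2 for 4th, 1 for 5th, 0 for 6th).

A: 7×5 + 9×4 + 7×2 + 8×4 + 9×4 + 5×0 + 7×4 = 181
B: 7×0 + 9×2 + 7×0 + 8×5 + 9×1 + 5×3 + 7×3 = 103
C: 7×2 + 9×3 + 7×3 + 8×2 + 9×0 + 5×1 + 7×5 = 118
D: 7×4 + 9×5 + 7×1 + 8×0 + 9×5 + 5×2 + 7×0 = 135
E: 7×1 + 9×1 + 7×5 + 8×1 + 9×2 + 5×4 + 7×2 = 111
F: 7×3 + 9×0 + 7×4 + 8×3 + 9×3 + 5×5 + 7×1 = 132

A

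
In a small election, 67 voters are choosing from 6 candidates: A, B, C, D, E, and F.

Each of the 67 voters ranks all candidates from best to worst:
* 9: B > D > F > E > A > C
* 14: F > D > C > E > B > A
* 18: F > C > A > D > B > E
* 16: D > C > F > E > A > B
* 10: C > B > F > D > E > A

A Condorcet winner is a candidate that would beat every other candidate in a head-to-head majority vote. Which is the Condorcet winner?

F vs A: 67–0
F vs B: 48–19
F vs C: 41–26
F vs D: 42–25
F vs E: 67–0
F beats every other candidate.

F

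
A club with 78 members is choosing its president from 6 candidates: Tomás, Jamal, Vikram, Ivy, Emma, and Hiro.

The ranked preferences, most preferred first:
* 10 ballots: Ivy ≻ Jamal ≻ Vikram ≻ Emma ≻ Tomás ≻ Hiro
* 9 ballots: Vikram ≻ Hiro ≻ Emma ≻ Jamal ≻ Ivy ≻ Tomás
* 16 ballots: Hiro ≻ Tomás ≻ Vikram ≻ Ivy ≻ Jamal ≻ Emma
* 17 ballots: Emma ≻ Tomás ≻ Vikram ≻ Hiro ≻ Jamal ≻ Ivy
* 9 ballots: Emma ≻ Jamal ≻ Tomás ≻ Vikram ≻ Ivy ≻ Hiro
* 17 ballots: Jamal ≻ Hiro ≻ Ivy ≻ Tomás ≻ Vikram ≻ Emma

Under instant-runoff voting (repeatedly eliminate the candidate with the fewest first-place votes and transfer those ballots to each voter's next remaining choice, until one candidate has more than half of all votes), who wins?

Jamal

Round 1: Tomás 0, Jamal 17, Vikram 9, Ivy 10, Emma 26, Hiro 16. Tomás eliminated.
Round 2: Jamal 17, Vikram 9, Ivy 10, Emma 26, Hiro 16. Vikram eliminated.
Round 3: Jamal 17, Ivy 10, Emma 26, Hiro 25. Ivy eliminated.
Round 4: Jamal 27, Emma 26, Hiro 25. Hiro eliminated.
Round 5: Jamal 43, Emma 35. Jamal has a majority (≥40).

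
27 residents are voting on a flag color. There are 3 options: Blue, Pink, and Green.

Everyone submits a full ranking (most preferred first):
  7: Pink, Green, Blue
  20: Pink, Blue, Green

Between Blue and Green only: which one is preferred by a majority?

Blue

Blue is ranked above Green on 20 ballots; Green above Blue on 7.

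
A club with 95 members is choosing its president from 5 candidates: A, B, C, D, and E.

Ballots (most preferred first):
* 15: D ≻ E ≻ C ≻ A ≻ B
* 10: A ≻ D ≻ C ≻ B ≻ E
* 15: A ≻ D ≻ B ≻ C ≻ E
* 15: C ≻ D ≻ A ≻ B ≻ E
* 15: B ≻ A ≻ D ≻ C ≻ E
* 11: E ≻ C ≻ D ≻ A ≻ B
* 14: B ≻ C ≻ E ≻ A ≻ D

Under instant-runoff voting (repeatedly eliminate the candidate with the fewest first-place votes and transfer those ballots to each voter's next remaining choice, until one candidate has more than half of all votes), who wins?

Round 1: A 25, B 29, C 15, D 15, E 11. E eliminated.
Round 2: A 25, B 29, C 26, D 15. D eliminated.
Round 3: A 25, B 29, C 41. A eliminated.
Round 4: B 44, C 51. C has a majority (≥48).

C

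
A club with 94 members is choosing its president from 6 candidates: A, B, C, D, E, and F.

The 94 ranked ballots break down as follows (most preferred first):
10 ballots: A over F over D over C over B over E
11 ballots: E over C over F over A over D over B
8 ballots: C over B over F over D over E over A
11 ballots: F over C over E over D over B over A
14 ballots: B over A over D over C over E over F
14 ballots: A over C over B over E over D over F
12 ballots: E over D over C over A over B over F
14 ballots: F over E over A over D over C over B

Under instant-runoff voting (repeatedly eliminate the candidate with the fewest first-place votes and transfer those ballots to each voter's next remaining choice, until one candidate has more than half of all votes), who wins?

A

Round 1: A 24, B 14, C 8, D 0, E 23, F 25. D eliminated.
Round 2: A 24, B 14, C 8, E 23, F 25. C eliminated.
Round 3: A 24, B 22, E 23, F 25. B eliminated.
Round 4: A 38, E 23, F 33. E eliminated.
Round 5: A 50, F 44. A has a majority (≥48).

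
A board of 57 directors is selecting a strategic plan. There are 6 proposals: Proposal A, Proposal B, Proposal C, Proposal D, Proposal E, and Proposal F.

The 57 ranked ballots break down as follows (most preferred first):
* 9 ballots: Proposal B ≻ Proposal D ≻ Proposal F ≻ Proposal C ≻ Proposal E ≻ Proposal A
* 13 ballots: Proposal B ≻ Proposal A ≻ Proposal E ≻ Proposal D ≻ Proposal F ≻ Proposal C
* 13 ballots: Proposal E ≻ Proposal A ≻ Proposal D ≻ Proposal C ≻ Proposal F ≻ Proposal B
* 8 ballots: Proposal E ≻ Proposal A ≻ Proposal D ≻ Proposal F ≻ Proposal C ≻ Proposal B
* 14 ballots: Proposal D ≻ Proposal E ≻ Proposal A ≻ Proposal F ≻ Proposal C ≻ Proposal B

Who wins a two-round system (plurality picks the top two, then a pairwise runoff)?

Proposal E

Round 1 first-place votes: Proposal A 0, Proposal B 22, Proposal C 0, Proposal D 14, Proposal E 21, Proposal F 0. Proposal B and Proposal E advance.
Runoff: Proposal B is ranked above Proposal E on 22 ballots, Proposal E above Proposal B on 35.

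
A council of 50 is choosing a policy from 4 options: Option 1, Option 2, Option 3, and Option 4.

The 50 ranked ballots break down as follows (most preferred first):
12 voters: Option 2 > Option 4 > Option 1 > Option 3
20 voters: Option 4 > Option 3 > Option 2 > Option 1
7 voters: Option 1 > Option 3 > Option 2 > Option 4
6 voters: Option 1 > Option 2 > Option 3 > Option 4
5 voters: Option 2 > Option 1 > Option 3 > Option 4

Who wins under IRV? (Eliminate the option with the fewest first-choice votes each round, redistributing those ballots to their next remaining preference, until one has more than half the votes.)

Round 1: Option 1 13, Option 2 17, Option 3 0, Option 4 20. Option 3 eliminated.
Round 2: Option 1 13, Option 2 17, Option 4 20. Option 1 eliminated.
Round 3: Option 2 30, Option 4 20. Option 2 has a majority (≥26).

Option 2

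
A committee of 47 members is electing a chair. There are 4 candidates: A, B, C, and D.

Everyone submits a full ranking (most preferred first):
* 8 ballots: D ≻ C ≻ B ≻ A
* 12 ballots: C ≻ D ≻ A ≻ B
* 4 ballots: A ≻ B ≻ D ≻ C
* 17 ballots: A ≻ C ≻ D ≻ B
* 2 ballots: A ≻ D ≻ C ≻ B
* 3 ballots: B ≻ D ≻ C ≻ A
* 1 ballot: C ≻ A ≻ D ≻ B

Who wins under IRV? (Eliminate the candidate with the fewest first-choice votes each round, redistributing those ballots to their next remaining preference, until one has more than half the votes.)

Round 1: A 23, B 3, C 13, D 8. B eliminated.
Round 2: A 23, C 13, D 11. D eliminated.
Round 3: A 23, C 24. C has a majority (≥24).

C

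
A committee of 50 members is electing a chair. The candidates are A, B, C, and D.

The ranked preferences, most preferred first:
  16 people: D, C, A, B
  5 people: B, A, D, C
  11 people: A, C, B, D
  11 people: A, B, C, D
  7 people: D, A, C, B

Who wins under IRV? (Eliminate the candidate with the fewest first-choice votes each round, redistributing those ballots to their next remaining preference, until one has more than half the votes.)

Round 1: A 22, B 5, C 0, D 23. C eliminated.
Round 2: A 22, B 5, D 23. B eliminated.
Round 3: A 27, D 23. A has a majority (≥26).

A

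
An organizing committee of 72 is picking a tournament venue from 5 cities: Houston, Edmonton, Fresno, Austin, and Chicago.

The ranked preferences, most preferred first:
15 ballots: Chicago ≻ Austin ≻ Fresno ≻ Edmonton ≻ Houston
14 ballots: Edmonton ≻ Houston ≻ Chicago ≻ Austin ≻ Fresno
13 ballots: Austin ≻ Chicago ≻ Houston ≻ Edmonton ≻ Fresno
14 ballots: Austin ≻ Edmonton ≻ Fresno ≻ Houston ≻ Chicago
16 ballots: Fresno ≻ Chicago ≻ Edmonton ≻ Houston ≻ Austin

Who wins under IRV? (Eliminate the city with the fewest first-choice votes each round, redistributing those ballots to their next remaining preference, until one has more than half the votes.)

Round 1: Houston 0, Edmonton 14, Fresno 16, Austin 27, Chicago 15. Houston eliminated.
Round 2: Edmonton 14, Fresno 16, Austin 27, Chicago 15. Edmonton eliminated.
Round 3: Fresno 16, Austin 27, Chicago 29. Fresno eliminated.
Round 4: Austin 27, Chicago 45. Chicago has a majority (≥37).

Chicago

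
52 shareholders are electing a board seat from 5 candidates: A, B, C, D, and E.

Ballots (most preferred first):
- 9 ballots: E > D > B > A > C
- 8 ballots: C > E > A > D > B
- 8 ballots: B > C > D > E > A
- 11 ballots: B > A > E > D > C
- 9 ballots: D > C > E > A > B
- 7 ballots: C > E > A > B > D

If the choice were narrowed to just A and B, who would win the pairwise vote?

A is ranked above B on 24 ballots; B above A on 28.

B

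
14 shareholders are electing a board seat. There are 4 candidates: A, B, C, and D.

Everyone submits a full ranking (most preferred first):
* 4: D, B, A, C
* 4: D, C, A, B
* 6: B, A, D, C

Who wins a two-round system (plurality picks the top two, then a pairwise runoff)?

D

Round 1 first-place votes: A 0, B 6, C 0, D 8. D and B advance.
Runoff: D is ranked above B on 8 ballots, B above D on 6.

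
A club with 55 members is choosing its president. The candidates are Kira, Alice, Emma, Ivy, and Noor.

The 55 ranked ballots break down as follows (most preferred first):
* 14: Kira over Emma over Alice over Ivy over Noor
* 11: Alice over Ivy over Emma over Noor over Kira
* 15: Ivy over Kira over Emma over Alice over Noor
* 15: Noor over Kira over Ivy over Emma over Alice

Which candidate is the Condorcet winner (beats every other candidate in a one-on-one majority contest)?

Kira

Kira vs Alice: 44–11
Kira vs Emma: 44–11
Kira vs Ivy: 29–26
Kira vs Noor: 29–26
Kira beats every other candidate.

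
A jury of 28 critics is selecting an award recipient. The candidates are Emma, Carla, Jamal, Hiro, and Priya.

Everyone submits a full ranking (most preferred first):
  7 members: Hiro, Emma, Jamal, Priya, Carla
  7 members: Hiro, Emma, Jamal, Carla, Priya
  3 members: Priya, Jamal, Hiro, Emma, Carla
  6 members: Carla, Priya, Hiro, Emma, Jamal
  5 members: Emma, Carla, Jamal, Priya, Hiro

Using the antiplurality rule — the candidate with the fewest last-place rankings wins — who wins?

Emma

Last-place votes: Emma 0, Carla 10, Jamal 6, Hiro 5, Priya 7.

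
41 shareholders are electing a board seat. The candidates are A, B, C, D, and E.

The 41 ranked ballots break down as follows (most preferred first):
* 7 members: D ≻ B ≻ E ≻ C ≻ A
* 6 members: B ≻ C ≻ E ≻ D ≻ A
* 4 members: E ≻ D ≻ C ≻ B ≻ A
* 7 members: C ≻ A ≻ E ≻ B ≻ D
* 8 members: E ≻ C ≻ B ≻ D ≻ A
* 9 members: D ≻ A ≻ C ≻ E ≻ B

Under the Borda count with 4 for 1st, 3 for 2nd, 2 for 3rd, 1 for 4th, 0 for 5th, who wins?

C

A: 7×0 + 6×0 + 4×0 + 7×3 + 8×0 + 9×3 = 48
B: 7×3 + 6×4 + 4×1 + 7×1 + 8×2 + 9×0 = 72
C: 7×1 + 6×3 + 4×2 + 7×4 + 8×3 + 9×2 = 103
D: 7×4 + 6×1 + 4×3 + 7×0 + 8×1 + 9×4 = 90
E: 7×2 + 6×2 + 4×4 + 7×2 + 8×4 + 9×1 = 97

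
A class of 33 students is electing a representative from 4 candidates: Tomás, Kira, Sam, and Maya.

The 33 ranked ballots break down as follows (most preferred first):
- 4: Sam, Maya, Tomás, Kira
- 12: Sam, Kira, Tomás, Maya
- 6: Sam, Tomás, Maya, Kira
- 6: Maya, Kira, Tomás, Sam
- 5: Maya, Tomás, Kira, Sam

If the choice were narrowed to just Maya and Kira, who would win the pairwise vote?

Maya is ranked above Kira on 21 ballots; Kira above Maya on 12.

Maya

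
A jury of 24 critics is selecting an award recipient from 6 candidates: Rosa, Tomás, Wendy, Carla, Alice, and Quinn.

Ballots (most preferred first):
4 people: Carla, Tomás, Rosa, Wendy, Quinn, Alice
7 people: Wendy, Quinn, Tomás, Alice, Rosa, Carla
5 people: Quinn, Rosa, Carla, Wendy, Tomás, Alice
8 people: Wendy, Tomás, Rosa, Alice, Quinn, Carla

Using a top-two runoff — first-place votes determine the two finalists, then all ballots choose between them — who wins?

Round 1 first-place votes: Rosa 0, Tomás 0, Wendy 15, Carla 4, Alice 0, Quinn 5. Wendy and Quinn advance.
Runoff: Wendy is ranked above Quinn on 19 ballots, Quinn above Wendy on 5.

Wendy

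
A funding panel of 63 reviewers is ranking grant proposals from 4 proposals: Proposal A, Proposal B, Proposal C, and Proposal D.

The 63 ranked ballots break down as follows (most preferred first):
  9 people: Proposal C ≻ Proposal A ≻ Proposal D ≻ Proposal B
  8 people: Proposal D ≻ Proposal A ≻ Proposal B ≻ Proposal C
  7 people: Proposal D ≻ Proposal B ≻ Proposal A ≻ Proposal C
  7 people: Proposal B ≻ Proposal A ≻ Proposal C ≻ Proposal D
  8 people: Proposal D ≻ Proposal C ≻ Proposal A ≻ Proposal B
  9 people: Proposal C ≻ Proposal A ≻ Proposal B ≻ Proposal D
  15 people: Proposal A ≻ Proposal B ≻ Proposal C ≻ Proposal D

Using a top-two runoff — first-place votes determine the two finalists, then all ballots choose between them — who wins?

Round 1 first-place votes: Proposal A 15, Proposal B 7, Proposal C 18, Proposal D 23. Proposal D and Proposal C advance.
Runoff: Proposal D is ranked above Proposal C on 23 ballots, Proposal C above Proposal D on 40.

Proposal C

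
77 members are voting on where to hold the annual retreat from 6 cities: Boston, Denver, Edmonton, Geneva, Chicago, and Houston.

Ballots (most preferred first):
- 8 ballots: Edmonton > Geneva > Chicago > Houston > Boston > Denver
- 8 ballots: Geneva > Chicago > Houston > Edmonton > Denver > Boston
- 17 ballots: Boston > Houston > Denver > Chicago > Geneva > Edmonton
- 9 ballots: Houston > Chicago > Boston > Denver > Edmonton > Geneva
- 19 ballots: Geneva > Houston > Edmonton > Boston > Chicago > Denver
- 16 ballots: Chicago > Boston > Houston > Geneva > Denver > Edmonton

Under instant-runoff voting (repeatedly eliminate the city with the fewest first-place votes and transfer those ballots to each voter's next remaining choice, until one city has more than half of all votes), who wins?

Round 1: Boston 17, Denver 0, Edmonton 8, Geneva 27, Chicago 16, Houston 9. Denver eliminated.
Round 2: Boston 17, Edmonton 8, Geneva 27, Chicago 16, Houston 9. Edmonton eliminated.
Round 3: Boston 17, Geneva 35, Chicago 16, Houston 9. Houston eliminated.
Round 4: Boston 17, Geneva 35, Chicago 25. Boston eliminated.
Round 5: Geneva 35, Chicago 42. Chicago has a majority (≥39).

Chicago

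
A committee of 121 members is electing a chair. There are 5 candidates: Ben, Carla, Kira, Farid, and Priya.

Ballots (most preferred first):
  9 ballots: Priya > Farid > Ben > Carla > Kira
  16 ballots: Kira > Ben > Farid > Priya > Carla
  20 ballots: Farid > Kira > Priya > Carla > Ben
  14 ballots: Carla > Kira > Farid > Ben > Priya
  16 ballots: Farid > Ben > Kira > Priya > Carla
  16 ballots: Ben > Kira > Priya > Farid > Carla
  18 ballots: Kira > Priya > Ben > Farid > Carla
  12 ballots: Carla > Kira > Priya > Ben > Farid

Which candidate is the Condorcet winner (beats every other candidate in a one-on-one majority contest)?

Kira vs Ben: 80–41
Kira vs Carla: 86–35
Kira vs Farid: 76–45
Kira vs Priya: 112–9
Kira beats every other candidate.

Kira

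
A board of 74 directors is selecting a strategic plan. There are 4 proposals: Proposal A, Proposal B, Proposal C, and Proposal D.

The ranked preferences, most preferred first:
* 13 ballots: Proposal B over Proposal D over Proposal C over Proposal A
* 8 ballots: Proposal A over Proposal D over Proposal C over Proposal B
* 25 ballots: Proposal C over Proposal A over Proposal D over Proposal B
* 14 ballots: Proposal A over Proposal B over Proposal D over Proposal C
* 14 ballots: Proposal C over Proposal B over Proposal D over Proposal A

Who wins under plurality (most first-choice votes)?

First-place votes: Proposal A 22, Proposal B 13, Proposal C 39, Proposal D 0.

Proposal C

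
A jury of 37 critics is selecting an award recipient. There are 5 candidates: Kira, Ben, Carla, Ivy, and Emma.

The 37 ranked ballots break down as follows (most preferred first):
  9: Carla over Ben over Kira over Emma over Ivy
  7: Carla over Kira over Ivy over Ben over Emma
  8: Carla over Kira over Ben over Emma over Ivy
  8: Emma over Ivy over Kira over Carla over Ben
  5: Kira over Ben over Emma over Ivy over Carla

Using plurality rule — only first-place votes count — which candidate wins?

Carla

First-place votes: Kira 5, Ben 0, Carla 24, Ivy 0, Emma 8.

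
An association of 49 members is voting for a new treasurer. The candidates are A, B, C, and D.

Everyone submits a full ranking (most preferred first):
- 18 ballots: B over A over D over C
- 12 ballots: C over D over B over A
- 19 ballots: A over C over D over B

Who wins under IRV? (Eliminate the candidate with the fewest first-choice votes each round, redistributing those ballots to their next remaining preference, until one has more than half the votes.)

Round 1: A 19, B 18, C 12, D 0. D eliminated.
Round 2: A 19, B 18, C 12. C eliminated.
Round 3: A 19, B 30. B has a majority (≥25).

B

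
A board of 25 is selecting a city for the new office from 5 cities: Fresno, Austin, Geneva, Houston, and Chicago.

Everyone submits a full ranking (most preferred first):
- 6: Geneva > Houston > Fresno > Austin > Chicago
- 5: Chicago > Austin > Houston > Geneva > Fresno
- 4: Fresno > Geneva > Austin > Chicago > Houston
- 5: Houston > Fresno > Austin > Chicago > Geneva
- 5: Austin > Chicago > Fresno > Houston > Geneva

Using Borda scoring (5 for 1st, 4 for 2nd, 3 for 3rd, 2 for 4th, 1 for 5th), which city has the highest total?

Austin

Fresno: 6×3 + 5×1 + 4×5 + 5×4 + 5×3 = 78
Austin: 6×2 + 5×4 + 4×3 + 5×3 + 5×5 = 84
Geneva: 6×5 + 5×2 + 4×4 + 5×1 + 5×1 = 66
Houston: 6×4 + 5×3 + 4×1 + 5×5 + 5×2 = 78
Chicago: 6×1 + 5×5 + 4×2 + 5×2 + 5×4 = 69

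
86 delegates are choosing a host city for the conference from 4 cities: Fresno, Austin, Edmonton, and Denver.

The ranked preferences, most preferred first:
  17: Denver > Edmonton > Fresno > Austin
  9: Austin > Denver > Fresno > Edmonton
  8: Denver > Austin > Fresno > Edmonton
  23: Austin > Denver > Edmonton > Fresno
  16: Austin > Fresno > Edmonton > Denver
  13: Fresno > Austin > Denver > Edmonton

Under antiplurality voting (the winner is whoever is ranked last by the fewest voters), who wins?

Last-place votes: Fresno 23, Austin 17, Edmonton 30, Denver 16.

Denver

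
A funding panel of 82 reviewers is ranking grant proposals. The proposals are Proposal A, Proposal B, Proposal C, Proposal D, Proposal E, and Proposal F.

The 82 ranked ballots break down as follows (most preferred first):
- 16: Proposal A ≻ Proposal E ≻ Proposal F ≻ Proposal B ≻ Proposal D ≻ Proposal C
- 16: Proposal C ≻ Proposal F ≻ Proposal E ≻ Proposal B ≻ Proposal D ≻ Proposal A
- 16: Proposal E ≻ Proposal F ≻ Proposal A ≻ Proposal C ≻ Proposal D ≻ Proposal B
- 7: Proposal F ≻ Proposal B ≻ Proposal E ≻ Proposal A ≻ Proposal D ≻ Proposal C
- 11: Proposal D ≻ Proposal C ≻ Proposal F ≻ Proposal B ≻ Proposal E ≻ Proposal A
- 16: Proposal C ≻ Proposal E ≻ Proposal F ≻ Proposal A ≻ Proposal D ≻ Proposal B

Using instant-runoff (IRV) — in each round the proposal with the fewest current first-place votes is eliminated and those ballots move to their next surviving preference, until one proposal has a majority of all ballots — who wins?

Proposal C

Round 1: Proposal A 16, Proposal B 0, Proposal C 32, Proposal D 11, Proposal E 16, Proposal F 7. Proposal B eliminated.
Round 2: Proposal A 16, Proposal C 32, Proposal D 11, Proposal E 16, Proposal F 7. Proposal F eliminated.
Round 3: Proposal A 16, Proposal C 32, Proposal D 11, Proposal E 23. Proposal D eliminated.
Round 4: Proposal A 16, Proposal C 43, Proposal E 23. Proposal C has a majority (≥42).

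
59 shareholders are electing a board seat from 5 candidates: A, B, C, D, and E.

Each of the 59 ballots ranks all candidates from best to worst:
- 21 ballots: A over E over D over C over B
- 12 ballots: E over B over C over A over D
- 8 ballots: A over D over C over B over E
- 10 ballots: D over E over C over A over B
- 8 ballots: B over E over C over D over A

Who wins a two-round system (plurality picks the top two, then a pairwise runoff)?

E

Round 1 first-place votes: A 29, B 8, C 0, D 10, E 12. A and E advance.
Runoff: A is ranked above E on 29 ballots, E above A on 30.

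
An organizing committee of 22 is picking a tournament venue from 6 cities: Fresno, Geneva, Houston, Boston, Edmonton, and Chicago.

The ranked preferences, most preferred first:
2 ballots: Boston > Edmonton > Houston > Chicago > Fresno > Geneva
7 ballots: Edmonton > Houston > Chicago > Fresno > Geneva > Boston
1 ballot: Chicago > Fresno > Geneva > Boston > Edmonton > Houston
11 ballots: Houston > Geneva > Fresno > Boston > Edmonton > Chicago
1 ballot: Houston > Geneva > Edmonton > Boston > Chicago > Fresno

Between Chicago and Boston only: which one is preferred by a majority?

Boston

Chicago is ranked above Boston on 8 ballots; Boston above Chicago on 14.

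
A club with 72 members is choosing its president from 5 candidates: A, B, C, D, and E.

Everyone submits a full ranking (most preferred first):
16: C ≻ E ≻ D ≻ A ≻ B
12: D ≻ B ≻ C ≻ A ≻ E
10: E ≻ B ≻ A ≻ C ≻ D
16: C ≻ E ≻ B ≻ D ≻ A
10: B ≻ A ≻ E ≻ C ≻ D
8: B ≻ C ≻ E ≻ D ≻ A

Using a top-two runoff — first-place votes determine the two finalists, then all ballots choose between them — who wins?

Round 1 first-place votes: A 0, B 18, C 32, D 12, E 10. C and B advance.
Runoff: C is ranked above B on 32 ballots, B above C on 40.

B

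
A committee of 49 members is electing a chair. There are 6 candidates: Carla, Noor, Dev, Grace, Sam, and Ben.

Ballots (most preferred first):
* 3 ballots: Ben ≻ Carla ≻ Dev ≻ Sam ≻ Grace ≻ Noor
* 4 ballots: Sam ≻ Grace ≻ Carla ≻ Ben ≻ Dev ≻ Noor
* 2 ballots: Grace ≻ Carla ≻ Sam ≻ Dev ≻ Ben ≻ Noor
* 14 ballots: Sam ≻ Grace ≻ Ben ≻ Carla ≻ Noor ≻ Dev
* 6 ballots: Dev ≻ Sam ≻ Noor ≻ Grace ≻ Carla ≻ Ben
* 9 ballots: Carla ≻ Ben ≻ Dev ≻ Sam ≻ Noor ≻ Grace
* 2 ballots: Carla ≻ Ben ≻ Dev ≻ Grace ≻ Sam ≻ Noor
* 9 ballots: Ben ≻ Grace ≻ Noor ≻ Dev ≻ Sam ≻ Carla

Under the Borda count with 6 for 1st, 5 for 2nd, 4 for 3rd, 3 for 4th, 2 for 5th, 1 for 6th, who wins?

Carla: 3×5 + 4×4 + 2×5 + 14×3 + 6×2 + 9×6 + 2×6 + 9×1 = 170
Noor: 3×1 + 4×1 + 2×1 + 14×2 + 6×4 + 9×2 + 2×1 + 9×4 = 117
Dev: 3×4 + 4×2 + 2×3 + 14×1 + 6×6 + 9×4 + 2×4 + 9×3 = 147
Grace: 3×2 + 4×5 + 2×6 + 14×5 + 6×3 + 9×1 + 2×3 + 9×5 = 186
Sam: 3×3 + 4×6 + 2×4 + 14×6 + 6×5 + 9×3 + 2×2 + 9×2 = 204
Ben: 3×6 + 4×3 + 2×2 + 14×4 + 6×1 + 9×5 + 2×5 + 9×6 = 205

Ben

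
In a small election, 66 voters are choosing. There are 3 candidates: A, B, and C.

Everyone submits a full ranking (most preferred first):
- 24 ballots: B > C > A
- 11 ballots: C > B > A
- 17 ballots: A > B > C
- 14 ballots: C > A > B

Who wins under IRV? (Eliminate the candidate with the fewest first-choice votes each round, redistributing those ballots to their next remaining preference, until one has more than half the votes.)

B

Round 1: A 17, B 24, C 25. A eliminated.
Round 2: B 41, C 25. B has a majority (≥34).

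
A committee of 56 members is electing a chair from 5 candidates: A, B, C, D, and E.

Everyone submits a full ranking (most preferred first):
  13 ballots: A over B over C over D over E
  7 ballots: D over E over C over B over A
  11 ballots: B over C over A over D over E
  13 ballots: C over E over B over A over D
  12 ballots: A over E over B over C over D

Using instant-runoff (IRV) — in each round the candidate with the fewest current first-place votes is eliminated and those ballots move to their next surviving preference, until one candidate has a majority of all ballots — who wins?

C

Round 1: A 25, B 11, C 13, D 7, E 0. E eliminated.
Round 2: A 25, B 11, C 13, D 7. D eliminated.
Round 3: A 25, B 11, C 20. B eliminated.
Round 4: A 25, C 31. C has a majority (≥29).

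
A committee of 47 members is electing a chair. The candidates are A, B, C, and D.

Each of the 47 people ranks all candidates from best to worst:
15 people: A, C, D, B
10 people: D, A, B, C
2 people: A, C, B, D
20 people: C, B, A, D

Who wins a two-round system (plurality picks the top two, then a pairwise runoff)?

Round 1 first-place votes: A 17, B 0, C 20, D 10. C and A advance.
Runoff: C is ranked above A on 20 ballots, A above C on 27.

A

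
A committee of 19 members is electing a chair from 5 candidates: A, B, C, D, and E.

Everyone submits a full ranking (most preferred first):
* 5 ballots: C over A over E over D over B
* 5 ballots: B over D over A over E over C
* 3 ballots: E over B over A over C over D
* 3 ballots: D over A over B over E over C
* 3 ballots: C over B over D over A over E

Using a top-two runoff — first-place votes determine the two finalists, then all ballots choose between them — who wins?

B

Round 1 first-place votes: A 0, B 5, C 8, D 3, E 3. C and B advance.
Runoff: C is ranked above B on 8 ballots, B above C on 11.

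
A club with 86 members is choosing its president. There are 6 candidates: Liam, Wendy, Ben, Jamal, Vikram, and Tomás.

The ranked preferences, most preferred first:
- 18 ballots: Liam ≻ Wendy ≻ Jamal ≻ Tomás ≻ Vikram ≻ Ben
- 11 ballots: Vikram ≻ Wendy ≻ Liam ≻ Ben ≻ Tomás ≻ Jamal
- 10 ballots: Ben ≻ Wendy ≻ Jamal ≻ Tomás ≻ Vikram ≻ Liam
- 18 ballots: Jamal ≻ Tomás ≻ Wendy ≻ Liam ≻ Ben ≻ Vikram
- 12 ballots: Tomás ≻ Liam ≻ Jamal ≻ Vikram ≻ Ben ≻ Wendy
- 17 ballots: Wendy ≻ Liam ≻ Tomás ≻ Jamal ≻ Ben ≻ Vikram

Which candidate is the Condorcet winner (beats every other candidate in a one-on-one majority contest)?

Wendy vs Liam: 56–30
Wendy vs Ben: 64–22
Wendy vs Jamal: 56–30
Wendy vs Vikram: 63–23
Wendy vs Tomás: 56–30
Wendy beats every other candidate.

Wendy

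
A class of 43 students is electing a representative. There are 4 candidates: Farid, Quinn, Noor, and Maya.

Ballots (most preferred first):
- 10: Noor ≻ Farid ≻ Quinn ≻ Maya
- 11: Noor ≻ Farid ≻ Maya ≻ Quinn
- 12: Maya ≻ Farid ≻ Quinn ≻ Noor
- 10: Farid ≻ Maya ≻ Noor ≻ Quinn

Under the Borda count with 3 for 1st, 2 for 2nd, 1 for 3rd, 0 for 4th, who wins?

Farid: 10×2 + 11×2 + 12×2 + 10×3 = 96
Quinn: 10×1 + 11×0 + 12×1 + 10×0 = 22
Noor: 10×3 + 11×3 + 12×0 + 10×1 = 73
Maya: 10×0 + 11×1 + 12×3 + 10×2 = 67

Farid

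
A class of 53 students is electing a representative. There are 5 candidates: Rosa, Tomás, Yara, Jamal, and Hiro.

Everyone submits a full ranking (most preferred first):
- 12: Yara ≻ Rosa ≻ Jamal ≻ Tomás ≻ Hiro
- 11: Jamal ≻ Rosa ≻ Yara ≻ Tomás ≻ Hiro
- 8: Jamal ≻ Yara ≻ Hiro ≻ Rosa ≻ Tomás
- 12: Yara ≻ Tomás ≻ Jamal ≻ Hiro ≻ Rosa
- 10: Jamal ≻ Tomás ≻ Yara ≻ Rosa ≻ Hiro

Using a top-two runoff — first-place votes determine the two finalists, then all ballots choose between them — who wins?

Jamal

Round 1 first-place votes: Rosa 0, Tomás 0, Yara 24, Jamal 29, Hiro 0. Jamal and Yara advance.
Runoff: Jamal is ranked above Yara on 29 ballots, Yara above Jamal on 24.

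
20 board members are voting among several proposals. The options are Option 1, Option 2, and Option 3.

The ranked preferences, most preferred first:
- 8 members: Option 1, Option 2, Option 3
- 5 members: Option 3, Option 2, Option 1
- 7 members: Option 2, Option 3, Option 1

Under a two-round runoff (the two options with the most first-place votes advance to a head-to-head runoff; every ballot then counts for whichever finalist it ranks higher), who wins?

Round 1 first-place votes: Option 1 8, Option 2 7, Option 3 5. Option 1 and Option 2 advance.
Runoff: Option 1 is ranked above Option 2 on 8 ballots, Option 2 above Option 1 on 12.

Option 2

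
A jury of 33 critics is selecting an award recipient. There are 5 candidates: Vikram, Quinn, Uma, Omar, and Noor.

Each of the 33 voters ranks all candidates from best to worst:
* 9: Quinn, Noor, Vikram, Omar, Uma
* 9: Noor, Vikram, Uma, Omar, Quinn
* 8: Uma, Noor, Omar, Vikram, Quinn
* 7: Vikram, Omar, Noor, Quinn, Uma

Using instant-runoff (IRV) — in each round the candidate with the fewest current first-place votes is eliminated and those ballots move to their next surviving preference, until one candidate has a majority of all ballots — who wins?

Noor

Round 1: Vikram 7, Quinn 9, Uma 8, Omar 0, Noor 9. Omar eliminated.
Round 2: Vikram 7, Quinn 9, Uma 8, Noor 9. Vikram eliminated.
Round 3: Quinn 9, Uma 8, Noor 16. Uma eliminated.
Round 4: Quinn 9, Noor 24. Noor has a majority (≥17).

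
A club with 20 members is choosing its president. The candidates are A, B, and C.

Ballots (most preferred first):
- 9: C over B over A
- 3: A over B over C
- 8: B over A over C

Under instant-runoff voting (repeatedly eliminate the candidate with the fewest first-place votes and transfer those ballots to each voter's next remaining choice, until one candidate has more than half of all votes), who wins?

Round 1: A 3, B 8, C 9. A eliminated.
Round 2: B 11, C 9. B has a majority (≥11).

B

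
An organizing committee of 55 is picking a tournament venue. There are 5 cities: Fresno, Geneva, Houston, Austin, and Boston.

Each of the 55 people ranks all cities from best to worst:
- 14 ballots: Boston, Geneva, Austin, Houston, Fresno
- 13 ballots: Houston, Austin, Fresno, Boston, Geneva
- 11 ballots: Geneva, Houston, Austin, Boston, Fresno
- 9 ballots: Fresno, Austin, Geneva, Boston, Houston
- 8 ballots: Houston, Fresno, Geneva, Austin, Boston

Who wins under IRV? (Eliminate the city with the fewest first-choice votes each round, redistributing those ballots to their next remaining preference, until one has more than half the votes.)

Geneva

Round 1: Fresno 9, Geneva 11, Houston 21, Austin 0, Boston 14. Austin eliminated.
Round 2: Fresno 9, Geneva 11, Houston 21, Boston 14. Fresno eliminated.
Round 3: Geneva 20, Houston 21, Boston 14. Boston eliminated.
Round 4: Geneva 34, Houston 21. Geneva has a majority (≥28).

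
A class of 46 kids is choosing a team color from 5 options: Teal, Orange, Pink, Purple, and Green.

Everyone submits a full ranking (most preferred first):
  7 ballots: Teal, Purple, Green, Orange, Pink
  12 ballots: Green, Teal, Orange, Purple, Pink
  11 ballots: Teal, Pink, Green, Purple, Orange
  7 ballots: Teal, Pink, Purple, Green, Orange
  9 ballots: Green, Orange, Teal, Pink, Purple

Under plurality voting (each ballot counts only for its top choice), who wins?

Teal

First-place votes: Teal 25, Orange 0, Pink 0, Purple 0, Green 21.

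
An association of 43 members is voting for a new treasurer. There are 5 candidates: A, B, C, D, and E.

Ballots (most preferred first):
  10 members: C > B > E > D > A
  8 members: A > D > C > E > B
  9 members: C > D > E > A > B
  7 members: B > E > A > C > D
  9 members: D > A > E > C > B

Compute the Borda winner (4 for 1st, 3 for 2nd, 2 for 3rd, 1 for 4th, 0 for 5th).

C

A: 10×0 + 8×4 + 9×1 + 7×2 + 9×3 = 82
B: 10×3 + 8×0 + 9×0 + 7×4 + 9×0 = 58
C: 10×4 + 8×2 + 9×4 + 7×1 + 9×1 = 108
D: 10×1 + 8×3 + 9×3 + 7×0 + 9×4 = 97
E: 10×2 + 8×1 + 9×2 + 7×3 + 9×2 = 85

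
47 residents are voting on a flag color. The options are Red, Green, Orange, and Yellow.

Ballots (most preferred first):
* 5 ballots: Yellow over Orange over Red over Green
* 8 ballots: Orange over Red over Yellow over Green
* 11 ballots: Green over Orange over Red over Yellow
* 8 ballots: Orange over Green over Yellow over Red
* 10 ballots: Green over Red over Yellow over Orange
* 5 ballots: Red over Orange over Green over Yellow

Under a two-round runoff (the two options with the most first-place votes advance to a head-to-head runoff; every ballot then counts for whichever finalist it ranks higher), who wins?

Orange

Round 1 first-place votes: Red 5, Green 21, Orange 16, Yellow 5. Green and Orange advance.
Runoff: Green is ranked above Orange on 21 ballots, Orange above Green on 26.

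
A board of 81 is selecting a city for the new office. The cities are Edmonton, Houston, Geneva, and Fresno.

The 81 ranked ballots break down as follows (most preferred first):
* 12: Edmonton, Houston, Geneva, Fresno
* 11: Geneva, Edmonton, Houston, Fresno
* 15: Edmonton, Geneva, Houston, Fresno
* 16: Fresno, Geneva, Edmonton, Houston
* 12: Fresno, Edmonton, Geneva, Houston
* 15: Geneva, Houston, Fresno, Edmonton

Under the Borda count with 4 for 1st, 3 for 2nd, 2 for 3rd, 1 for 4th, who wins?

Geneva

Edmonton: 12×4 + 11×3 + 15×4 + 16×2 + 12×3 + 15×1 = 224
Houston: 12×3 + 11×2 + 15×2 + 16×1 + 12×1 + 15×3 = 161
Geneva: 12×2 + 11×4 + 15×3 + 16×3 + 12×2 + 15×4 = 245
Fresno: 12×1 + 11×1 + 15×1 + 16×4 + 12×4 + 15×2 = 180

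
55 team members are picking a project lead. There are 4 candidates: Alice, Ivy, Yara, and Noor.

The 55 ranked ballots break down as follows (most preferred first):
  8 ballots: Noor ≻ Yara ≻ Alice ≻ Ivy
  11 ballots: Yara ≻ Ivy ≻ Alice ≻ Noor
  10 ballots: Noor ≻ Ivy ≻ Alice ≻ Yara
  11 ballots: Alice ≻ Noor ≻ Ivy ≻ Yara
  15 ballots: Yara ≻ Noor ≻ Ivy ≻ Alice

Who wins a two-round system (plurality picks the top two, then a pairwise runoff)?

Round 1 first-place votes: Alice 11, Ivy 0, Yara 26, Noor 18. Yara and Noor advance.
Runoff: Yara is ranked above Noor on 26 ballots, Noor above Yara on 29.

Noor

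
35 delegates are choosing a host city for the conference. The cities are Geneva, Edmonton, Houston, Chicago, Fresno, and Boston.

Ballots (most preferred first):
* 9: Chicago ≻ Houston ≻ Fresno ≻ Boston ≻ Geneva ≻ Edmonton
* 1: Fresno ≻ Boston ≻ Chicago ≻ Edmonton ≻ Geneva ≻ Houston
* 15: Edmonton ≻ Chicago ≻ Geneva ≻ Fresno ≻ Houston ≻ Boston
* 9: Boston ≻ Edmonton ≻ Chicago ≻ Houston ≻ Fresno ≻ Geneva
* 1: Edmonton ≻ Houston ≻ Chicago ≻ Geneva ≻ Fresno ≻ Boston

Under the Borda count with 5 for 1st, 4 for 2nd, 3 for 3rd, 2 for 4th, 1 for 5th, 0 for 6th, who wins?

Geneva: 9×1 + 1×1 + 15×3 + 9×0 + 1×2 = 57
Edmonton: 9×0 + 1×2 + 15×5 + 9×4 + 1×5 = 118
Houston: 9×4 + 1×0 + 15×1 + 9×2 + 1×4 = 73
Chicago: 9×5 + 1×3 + 15×4 + 9×3 + 1×3 = 138
Fresno: 9×3 + 1×5 + 15×2 + 9×1 + 1×1 = 72
Boston: 9×2 + 1×4 + 15×0 + 9×5 + 1×0 = 67

Chicago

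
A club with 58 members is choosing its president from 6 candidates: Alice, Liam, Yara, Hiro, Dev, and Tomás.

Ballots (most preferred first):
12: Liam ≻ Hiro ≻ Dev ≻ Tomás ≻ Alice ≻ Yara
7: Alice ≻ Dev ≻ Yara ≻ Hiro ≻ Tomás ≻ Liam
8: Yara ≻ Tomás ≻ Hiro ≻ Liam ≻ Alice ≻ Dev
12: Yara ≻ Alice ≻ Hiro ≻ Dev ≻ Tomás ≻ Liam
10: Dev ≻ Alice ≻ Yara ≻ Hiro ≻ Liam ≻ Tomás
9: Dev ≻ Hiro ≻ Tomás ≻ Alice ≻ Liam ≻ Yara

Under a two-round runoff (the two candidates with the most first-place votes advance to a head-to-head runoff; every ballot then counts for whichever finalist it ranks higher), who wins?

Dev

Round 1 first-place votes: Alice 7, Liam 12, Yara 20, Hiro 0, Dev 19, Tomás 0. Yara and Dev advance.
Runoff: Yara is ranked above Dev on 20 ballots, Dev above Yara on 38.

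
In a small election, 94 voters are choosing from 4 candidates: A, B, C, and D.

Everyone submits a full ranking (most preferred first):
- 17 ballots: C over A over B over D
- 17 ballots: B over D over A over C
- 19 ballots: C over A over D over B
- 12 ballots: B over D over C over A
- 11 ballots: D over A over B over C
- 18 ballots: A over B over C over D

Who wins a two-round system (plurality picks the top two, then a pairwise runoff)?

Round 1 first-place votes: A 18, B 29, C 36, D 11. C and B advance.
Runoff: C is ranked above B on 36 ballots, B above C on 58.

B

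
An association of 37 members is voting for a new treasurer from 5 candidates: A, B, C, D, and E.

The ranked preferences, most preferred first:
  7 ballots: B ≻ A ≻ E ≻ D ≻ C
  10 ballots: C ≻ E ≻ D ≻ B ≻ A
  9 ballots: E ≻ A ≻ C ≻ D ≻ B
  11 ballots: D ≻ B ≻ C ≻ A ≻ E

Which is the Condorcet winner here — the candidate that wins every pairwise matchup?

C vs A: 21–16
C vs B: 19–18
C vs D: 19–18
C vs E: 21–16
C beats every other candidate.

C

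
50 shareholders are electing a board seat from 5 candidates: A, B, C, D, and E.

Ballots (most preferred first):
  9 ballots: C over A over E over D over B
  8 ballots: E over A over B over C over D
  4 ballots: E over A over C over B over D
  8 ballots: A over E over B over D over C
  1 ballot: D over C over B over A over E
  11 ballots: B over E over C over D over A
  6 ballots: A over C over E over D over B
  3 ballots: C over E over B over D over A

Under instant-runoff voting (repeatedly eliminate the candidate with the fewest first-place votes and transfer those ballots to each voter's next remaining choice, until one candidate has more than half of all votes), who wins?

Round 1: A 14, B 11, C 12, D 1, E 12. D eliminated.
Round 2: A 14, B 11, C 13, E 12. B eliminated.
Round 3: A 14, C 13, E 23. C eliminated.
Round 4: A 24, E 26. E has a majority (≥26).

E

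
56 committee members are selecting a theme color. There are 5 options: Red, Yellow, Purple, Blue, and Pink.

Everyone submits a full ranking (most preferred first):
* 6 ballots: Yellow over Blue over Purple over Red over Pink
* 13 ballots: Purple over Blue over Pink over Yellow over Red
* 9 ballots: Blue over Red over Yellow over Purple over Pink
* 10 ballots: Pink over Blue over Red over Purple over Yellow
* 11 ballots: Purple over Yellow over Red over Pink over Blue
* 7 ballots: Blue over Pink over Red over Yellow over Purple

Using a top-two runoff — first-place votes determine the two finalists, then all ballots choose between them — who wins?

Round 1 first-place votes: Red 0, Yellow 6, Purple 24, Blue 16, Pink 10. Purple and Blue advance.
Runoff: Purple is ranked above Blue on 24 ballots, Blue above Purple on 32.

Blue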